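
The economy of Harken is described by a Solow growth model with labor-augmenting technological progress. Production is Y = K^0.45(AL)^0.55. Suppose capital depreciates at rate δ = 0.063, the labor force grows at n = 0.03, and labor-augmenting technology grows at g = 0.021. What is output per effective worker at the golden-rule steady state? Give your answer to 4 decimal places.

n + g + δ = 0.03 + 0.021 + 0.063 = 0.114.
Setting f'(k) = n+g+δ gives 0.45·k^(0.45−1) = 0.114, hence k_gold = (0.45/0.114)^(1/0.55) ≈ 12.1394.
Output: y_gold = k_gold^0.45 = 12.1394^0.45 ≈ 3.0753.

y_gold ≈ 3.0753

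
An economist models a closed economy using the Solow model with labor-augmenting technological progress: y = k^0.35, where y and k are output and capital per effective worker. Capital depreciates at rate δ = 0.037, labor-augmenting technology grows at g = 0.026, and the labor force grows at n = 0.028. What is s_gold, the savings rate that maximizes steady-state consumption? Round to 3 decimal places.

n + g + δ = 0.028 + 0.026 + 0.037 = 0.091.
At the golden rule MPK = n+g+δ, and in any Cobb-Douglas steady state s = (n+g+δ)·k/y = MPK·k/y = capital's share 0.35.

s_gold = 0.350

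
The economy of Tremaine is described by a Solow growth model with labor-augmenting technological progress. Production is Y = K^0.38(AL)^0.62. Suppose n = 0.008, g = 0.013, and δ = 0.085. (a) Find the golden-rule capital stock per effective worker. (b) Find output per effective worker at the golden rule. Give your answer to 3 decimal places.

Break-even investment rate: n + g + δ = 0.008 + 0.013 + 0.085 = 0.106.
Maximizing c = f(k) − (n+g+δ)·k gives f'(k) = n+g+δ, i.e. 0.38·k^(0.38−1) = 0.106, so k_gold = (0.38/0.106)^(1/0.62) ≈ 7.8401.
y_gold = 7.8401^0.38 ≈ 2.1870.

(a) k_gold ≈ 7.840; (b) y_gold ≈ 2.187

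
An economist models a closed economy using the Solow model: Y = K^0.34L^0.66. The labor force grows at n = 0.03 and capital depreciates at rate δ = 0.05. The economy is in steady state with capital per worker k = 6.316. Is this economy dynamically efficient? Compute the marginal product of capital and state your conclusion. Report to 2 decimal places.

n + δ = 0.03 + 0.05 = 0.08.
MPK = 0.34·k^(0.34−1) = 0.34·6.316^(-0.66) ≈ 0.1007.
MPK > 0.08, so the economy is dynamically efficient (under-saving).

dynamically efficient; MPK ≈ 0.10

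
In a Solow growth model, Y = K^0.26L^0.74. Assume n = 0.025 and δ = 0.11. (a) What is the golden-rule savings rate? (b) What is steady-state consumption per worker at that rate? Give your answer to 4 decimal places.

n + δ = 0.025 + 0.11 = 0.135.
For Cobb-Douglas, s_gold equals capital's share: s_gold = 0.26.
At the golden rule the marginal product of capital equals n+δ: 0.26·k^(0.26−1) = 0.135. Solving, k_gold = (0.26/0.135)^(1/0.74) ≈ 2.4246.
y_gold = 2.4246^0.26 ≈ 1.2590; c_gold = (1−0.26)·y_gold ≈ 0.9316.

(a) s_gold = 0.2600; (b) c_gold ≈ 0.9316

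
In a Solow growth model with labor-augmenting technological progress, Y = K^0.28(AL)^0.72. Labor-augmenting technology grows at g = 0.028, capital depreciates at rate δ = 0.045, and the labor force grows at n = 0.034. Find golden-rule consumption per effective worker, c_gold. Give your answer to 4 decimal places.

The effective depreciation rate is n + g + δ = 0.034 + 0.028 + 0.045 = 0.107.
Golden rule sets MPK = n+g+δ: 0.28·k^(0.28−1) = 0.107, so k_gold = (0.28/0.107)^(1/0.72) ≈ 3.8040.
y_gold = 3.8040^0.28 ≈ 1.4537.
c_gold = y_gold − (n+g+δ)·k_gold = 1.4537 − 0.107·3.8040 ≈ 1.0466.

c_gold ≈ 1.0466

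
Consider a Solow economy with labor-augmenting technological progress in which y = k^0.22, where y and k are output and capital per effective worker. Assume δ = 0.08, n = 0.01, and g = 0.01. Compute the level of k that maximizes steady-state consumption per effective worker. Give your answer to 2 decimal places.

k_gold ≈ 2.75

Capital per effective worker breaks even when investment replaces (n + g + δ)·k; here n + g + δ = 0.1.
Golden rule sets MPK = n+g+δ: 0.22·k^(0.22−1) = 0.1, so k_gold = (0.22/0.1)^(1/0.78) ≈ 2.7479.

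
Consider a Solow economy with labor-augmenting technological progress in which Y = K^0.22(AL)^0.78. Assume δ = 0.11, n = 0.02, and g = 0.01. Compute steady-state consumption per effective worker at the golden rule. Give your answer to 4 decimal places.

c_gold ≈ 0.8861

The effective depreciation rate is n + g + δ = 0.02 + 0.01 + 0.11 = 0.14.
At the golden rule the marginal product of capital equals n+g+δ: 0.22·k^(0.22−1) = 0.14. Solving, k_gold = (0.22/0.14)^(1/0.78) ≈ 1.7851.
y_gold = 1.7851^0.22 ≈ 1.1360.
c_gold = y_gold − (n+g+δ)·k_gold = 1.1360 − 0.14·1.7851 ≈ 0.8861.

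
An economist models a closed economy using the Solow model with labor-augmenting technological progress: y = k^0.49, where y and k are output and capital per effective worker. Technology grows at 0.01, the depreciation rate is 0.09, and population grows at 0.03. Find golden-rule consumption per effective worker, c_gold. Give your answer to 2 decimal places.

Break-even investment rate: n + g + δ = 0.03 + 0.01 + 0.09 = 0.13.
Maximizing c = f(k) − (n+g+δ)·k gives f'(k) = n+g+δ, i.e. 0.49·k^(0.49−1) = 0.13, so k_gold = (0.49/0.13)^(1/0.51) ≈ 13.4868.
y_gold = 13.4868^0.49 ≈ 3.5781.
c_gold = y_gold − (n+g+δ)·k_gold = 3.5781 − 0.13·13.4868 ≈ 1.8248.

c_gold ≈ 1.82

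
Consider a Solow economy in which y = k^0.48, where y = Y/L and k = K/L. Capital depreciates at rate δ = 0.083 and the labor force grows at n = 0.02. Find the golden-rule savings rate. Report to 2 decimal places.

s_gold = 0.48

The effective depreciation rate is n + δ = 0.02 + 0.083 = 0.103.
At the golden rule MPK = n+δ, and in any Cobb-Douglas steady state s = (n+δ)·k/y = MPK·k/y = capital's share 0.48.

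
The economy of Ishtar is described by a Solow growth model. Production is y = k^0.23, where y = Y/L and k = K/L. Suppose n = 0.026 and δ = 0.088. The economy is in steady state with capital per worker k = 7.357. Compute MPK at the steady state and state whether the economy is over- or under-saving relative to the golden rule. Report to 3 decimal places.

Capital per worker breaks even when investment replaces (n + δ)·k; here n + δ = 0.114.
MPK = 0.23·k^(0.23−1) = 0.23·7.357^(-0.77) ≈ 0.0495.
MPK < 0.114, so the economy is dynamically inefficient (over-saving).

over-saving; MPK ≈ 0.049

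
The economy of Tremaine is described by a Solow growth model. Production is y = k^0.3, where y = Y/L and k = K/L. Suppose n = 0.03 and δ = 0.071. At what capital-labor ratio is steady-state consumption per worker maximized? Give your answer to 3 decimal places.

k_gold ≈ 4.736

Capital per worker breaks even when investment replaces (n + δ)·k; here n + δ = 0.101.
Maximizing c = f(k) − (n+δ)·k gives f'(k) = n+δ, i.e. 0.3·k^(0.3−1) = 0.101, so k_gold = (0.3/0.101)^(1/0.7) ≈ 4.7362.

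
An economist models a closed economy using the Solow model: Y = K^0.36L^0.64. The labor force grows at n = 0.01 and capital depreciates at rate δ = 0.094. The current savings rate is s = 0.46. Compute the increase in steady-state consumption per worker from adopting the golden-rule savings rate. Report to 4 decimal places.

Δc ≈ 0.0405

The effective depreciation rate is n + δ = 0.01 + 0.094 = 0.104.
Current steady state (s = 0.46): k* = (0.46/0.104)^(1/0.64) ≈ 10.2081, y* = 10.2081^0.36 ≈ 2.3079, c* = (1−0.46)·2.3079 ≈ 1.2463.
Maximizing c = f(k) − (n+δ)·k gives f'(k) = n+δ, i.e. 0.36·k^(0.36−1) = 0.104, so k_gold = (0.36/0.104)^(1/0.64) ≈ 6.9600.
y_gold = 6.9600^0.36 ≈ 2.0107, c_gold = y_gold − 0.104·k_gold ≈ 1.2868.
Gain: Δc = 1.2868 − 1.2463 ≈ 0.0405.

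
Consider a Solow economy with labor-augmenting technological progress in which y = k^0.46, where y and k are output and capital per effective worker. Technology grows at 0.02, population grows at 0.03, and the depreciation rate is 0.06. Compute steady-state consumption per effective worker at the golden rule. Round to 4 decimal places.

c_gold ≈ 1.8269

Break-even investment rate: n + g + δ = 0.03 + 0.02 + 0.06 = 0.11.
At the golden rule the marginal product of capital equals n+g+δ: 0.46·k^(0.46−1) = 0.11. Solving, k_gold = (0.46/0.11)^(1/0.54) ≈ 14.1474.
y_gold = 14.1474^0.46 ≈ 3.3831.
c_gold = y_gold − (n+g+δ)·k_gold = 3.3831 − 0.11·14.1474 ≈ 1.8269.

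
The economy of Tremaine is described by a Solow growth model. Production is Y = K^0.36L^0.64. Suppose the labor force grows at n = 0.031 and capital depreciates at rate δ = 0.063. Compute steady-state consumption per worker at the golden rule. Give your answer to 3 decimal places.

c_gold ≈ 1.362

Break-even investment rate: n + δ = 0.031 + 0.063 = 0.094.
At the golden rule the marginal product of capital equals n+δ: 0.36·k^(0.36−1) = 0.094. Solving, k_gold = (0.36/0.094)^(1/0.64) ≈ 8.1510.
y_gold = 8.1510^0.36 ≈ 2.1283.
c_gold = y_gold − (n+δ)·k_gold = 2.1283 − 0.094·8.1510 ≈ 1.3621.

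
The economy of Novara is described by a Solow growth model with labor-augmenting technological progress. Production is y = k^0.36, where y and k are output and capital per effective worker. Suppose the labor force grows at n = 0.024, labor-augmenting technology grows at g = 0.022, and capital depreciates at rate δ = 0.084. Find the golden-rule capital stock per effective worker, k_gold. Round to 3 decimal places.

k_gold ≈ 4.911

Capital per effective worker breaks even when investment replaces (n + g + δ)·k; here n + g + δ = 0.13.
Maximizing c = f(k) − (n+g+δ)·k gives f'(k) = n+g+δ, i.e. 0.36·k^(0.36−1) = 0.13, so k_gold = (0.36/0.13)^(1/0.64) ≈ 4.9112.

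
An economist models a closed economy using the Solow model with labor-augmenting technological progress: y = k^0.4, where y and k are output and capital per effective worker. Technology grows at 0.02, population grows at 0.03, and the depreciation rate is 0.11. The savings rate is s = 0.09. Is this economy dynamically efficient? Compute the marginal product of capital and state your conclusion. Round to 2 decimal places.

Capital per effective worker breaks even when investment replaces (n + g + δ)·k; here n + g + δ = 0.16.
Steady-state k*: s·k^0.4 = 0.16·k gives k* = (0.09/0.16)^(1/0.6) ≈ 0.3833.
MPK = 0.4·0.3833^(-0.6) ≈ 0.7111.
MPK > n+g+δ = 0.16, so the economy is dynamically efficient (under-saving).

dynamically efficient; MPK ≈ 0.71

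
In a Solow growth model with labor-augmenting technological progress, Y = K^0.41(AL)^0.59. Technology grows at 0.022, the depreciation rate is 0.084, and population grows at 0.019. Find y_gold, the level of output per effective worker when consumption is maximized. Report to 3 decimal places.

Capital per effective worker breaks even when investment replaces (n + g + δ)·k; here n + g + δ = 0.125.
Golden rule sets MPK = n+g+δ: 0.41·k^(0.41−1) = 0.125, so k_gold = (0.41/0.125)^(1/0.59) ≈ 7.4879.
Output: y_gold = k_gold^0.41 = 7.4879^0.41 ≈ 2.2829.

y_gold ≈ 2.283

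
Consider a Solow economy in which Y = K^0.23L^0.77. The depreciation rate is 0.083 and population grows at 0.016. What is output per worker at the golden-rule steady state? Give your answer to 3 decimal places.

y_gold ≈ 1.286

Break-even investment rate: n + δ = 0.016 + 0.083 = 0.099.
At the golden rule the marginal product of capital equals n+δ: 0.23·k^(0.23−1) = 0.099. Solving, k_gold = (0.23/0.099)^(1/0.77) ≈ 2.9884.
Output: y_gold = k_gold^0.23 = 2.9884^0.23 ≈ 1.2863.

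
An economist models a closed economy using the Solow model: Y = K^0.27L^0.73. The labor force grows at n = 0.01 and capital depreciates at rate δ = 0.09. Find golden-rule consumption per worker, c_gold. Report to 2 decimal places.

c_gold ≈ 1.05

Break-even investment rate: n + δ = 0.01 + 0.09 = 0.1.
Setting f'(k) = n+δ gives 0.27·k^(0.27−1) = 0.1, hence k_gold = (0.27/0.1)^(1/0.73) ≈ 3.8986.
y_gold = 3.8986^0.27 ≈ 1.4439.
c_gold = y_gold − (n+δ)·k_gold = 1.4439 − 0.1·3.8986 ≈ 1.0541.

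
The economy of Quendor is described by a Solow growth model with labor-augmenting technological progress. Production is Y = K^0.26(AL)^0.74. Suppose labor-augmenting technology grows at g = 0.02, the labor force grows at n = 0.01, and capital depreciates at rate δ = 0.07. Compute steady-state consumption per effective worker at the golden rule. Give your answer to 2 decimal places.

c_gold ≈ 1.04

Break-even investment rate: n + g + δ = 0.01 + 0.02 + 0.07 = 0.1.
At the golden rule the marginal product of capital equals n+g+δ: 0.26·k^(0.26−1) = 0.1. Solving, k_gold = (0.26/0.1)^(1/0.74) ≈ 3.6373.
y_gold = 3.6373^0.26 ≈ 1.3989.
c_gold = y_gold − (n+g+δ)·k_gold = 1.3989 − 0.1·3.6373 ≈ 1.0352.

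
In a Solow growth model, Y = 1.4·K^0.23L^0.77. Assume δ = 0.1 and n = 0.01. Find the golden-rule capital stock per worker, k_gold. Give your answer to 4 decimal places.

Capital per worker breaks even when investment replaces (n + δ)·k; here n + δ = 0.11.
Setting f'(k) = n+δ gives 0.23·1.4·k^(0.23−1) = 0.11, hence k_gold = (0.23·1.4/0.11)^(1/0.77) ≈ 4.0346.

k_gold ≈ 4.0346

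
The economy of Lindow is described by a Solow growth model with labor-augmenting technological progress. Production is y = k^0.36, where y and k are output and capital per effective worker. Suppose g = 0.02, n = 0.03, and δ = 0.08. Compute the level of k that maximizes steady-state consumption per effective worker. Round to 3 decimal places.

The effective depreciation rate is n + g + δ = 0.03 + 0.02 + 0.08 = 0.13.
Maximizing c = f(k) − (n+g+δ)·k gives f'(k) = n+g+δ, i.e. 0.36·k^(0.36−1) = 0.13, so k_gold = (0.36/0.13)^(1/0.64) ≈ 4.9112.

k_gold ≈ 4.911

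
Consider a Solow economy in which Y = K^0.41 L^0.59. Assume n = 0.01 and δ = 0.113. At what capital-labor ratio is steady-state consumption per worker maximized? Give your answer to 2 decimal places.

k_gold ≈ 7.70

Break-even investment rate: n + δ = 0.01 + 0.113 = 0.123.
At the golden rule the marginal product of capital equals n+δ: 0.41·k^(0.41−1) = 0.123. Solving, k_gold = (0.41/0.123)^(1/0.59) ≈ 7.6955.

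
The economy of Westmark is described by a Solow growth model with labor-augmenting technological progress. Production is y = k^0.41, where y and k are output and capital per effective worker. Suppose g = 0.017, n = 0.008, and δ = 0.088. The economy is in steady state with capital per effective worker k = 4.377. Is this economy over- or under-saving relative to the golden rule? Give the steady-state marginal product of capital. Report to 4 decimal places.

The effective depreciation rate is n + g + δ = 0.008 + 0.017 + 0.088 = 0.113.
MPK = 0.41·k^(0.41−1) = 0.41·4.377^(-0.59) ≈ 0.1716.
MPK > 0.113, so the economy is dynamically efficient (under-saving).

under-saving; MPK ≈ 0.1716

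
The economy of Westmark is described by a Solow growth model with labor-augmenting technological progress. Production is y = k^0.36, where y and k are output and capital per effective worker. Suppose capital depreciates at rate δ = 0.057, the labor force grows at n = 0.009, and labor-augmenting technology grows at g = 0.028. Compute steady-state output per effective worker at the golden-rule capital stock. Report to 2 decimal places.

Capital per effective worker breaks even when investment replaces (n + g + δ)·k; here n + g + δ = 0.094.
At the golden rule the marginal product of capital equals n+g+δ: 0.36·k^(0.36−1) = 0.094. Solving, k_gold = (0.36/0.094)^(1/0.64) ≈ 8.1510.
Output: y_gold = k_gold^0.36 = 8.1510^0.36 ≈ 2.1283.

y_gold ≈ 2.13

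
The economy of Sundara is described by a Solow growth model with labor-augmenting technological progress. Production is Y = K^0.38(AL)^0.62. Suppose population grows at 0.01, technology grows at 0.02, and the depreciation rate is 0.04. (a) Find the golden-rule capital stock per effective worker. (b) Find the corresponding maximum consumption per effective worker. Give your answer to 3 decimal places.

(a) k_gold ≈ 15.310; (b) c_gold ≈ 1.749

Capital per effective worker breaks even when investment replaces (n + g + δ)·k; here n + g + δ = 0.07.
Setting f'(k) = n+g+δ gives 0.38·k^(0.38−1) = 0.07, hence k_gold = (0.38/0.07)^(1/0.62) ≈ 15.3101.
y_gold = 15.3101^0.38 ≈ 2.8203; c_gold = y_gold − 0.07·k_gold ≈ 1.7486.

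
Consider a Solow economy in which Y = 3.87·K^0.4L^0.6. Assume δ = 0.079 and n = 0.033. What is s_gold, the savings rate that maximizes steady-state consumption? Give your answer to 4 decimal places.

s_gold = 0.4000

Break-even investment rate: n + δ = 0.033 + 0.079 = 0.112.
At the golden rule MPK = n+δ, and in any Cobb-Douglas steady state s = (n+δ)·k/y = MPK·k/y = capital's share 0.4.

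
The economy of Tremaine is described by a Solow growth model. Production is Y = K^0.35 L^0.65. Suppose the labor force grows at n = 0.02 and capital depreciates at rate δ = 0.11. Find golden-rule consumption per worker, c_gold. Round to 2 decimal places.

Break-even investment rate: n + δ = 0.02 + 0.11 = 0.13.
At the golden rule the marginal product of capital equals n+δ: 0.35·k^(0.35−1) = 0.13. Solving, k_gold = (0.35/0.13)^(1/0.65) ≈ 4.5891.
y_gold = 4.5891^0.35 ≈ 1.7045.
c_gold = y_gold − (n+δ)·k_gold = 1.7045 − 0.13·4.5891 ≈ 1.1079.

c_gold ≈ 1.11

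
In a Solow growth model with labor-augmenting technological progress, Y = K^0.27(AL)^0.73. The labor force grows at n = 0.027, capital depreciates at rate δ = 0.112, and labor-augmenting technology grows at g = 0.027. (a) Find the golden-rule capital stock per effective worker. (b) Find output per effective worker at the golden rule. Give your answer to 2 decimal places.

(a) k_gold ≈ 1.95; (b) y_gold ≈ 1.20

Break-even investment rate: n + g + δ = 0.027 + 0.027 + 0.112 = 0.166.
Maximizing c = f(k) − (n+g+δ)·k gives f'(k) = n+g+δ, i.e. 0.27·k^(0.27−1) = 0.166, so k_gold = (0.27/0.166)^(1/0.73) ≈ 1.9471.
y_gold = 1.9471^0.27 ≈ 1.1971.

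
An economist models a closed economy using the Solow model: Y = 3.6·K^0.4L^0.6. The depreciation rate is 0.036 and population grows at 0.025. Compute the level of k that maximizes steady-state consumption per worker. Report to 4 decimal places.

k_gold ≈ 194.2620

Capital per worker breaks even when investment replaces (n + δ)·k; here n + δ = 0.061.
Maximizing c = f(k) − (n+δ)·k gives f'(k) = n+δ, i.e. 0.4·3.6·k^(0.4−1) = 0.061, so k_gold = (0.4·3.6/0.061)^(1/0.6) ≈ 194.2620.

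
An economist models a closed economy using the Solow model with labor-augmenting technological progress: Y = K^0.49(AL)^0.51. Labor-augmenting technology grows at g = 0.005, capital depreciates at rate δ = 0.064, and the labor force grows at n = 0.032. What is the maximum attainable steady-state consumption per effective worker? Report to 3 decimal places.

c_gold ≈ 2.326

Break-even investment rate: n + g + δ = 0.032 + 0.005 + 0.064 = 0.101.
Golden rule sets MPK = n+g+δ: 0.49·k^(0.49−1) = 0.101, so k_gold = (0.49/0.101)^(1/0.51) ≈ 22.1234.
y_gold = 22.1234^0.49 ≈ 4.5601.
c_gold = y_gold − (n+g+δ)·k_gold = 4.5601 − 0.101·22.1234 ≈ 2.3257.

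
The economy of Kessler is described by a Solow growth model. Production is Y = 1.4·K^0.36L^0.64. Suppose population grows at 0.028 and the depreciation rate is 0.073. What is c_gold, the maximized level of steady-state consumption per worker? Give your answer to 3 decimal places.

Break-even investment rate: n + δ = 0.028 + 0.073 = 0.101.
At the golden rule the marginal product of capital equals n+δ: 0.36·1.4·k^(0.36−1) = 0.101. Solving, k_gold = (0.36·1.4/0.101)^(1/0.64) ≈ 12.3252.
y_gold = 1.4·12.3252^0.36 ≈ 3.4579.
c_gold = y_gold − (n+δ)·k_gold = 3.4579 − 0.101·12.3252 ≈ 2.2131.

c_gold ≈ 2.213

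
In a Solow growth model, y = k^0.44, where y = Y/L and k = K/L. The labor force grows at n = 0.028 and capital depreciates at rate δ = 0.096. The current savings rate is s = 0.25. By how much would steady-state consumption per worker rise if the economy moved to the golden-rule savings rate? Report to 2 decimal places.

The effective depreciation rate is n + δ = 0.028 + 0.096 = 0.124.
Current steady state (s = 0.25): k* = (0.25/0.124)^(1/0.56) ≈ 3.4977, y* = 3.4977^0.44 ≈ 1.7349, c* = (1−0.25)·1.7349 ≈ 1.3011.
Maximizing c = f(k) − (n+δ)·k gives f'(k) = n+δ, i.e. 0.44·k^(0.44−1) = 0.124, so k_gold = (0.44/0.124)^(1/0.56) ≈ 9.5984.
y_gold = 9.5984^0.44 ≈ 2.7050, c_gold = y_gold − 0.124·k_gold ≈ 1.5148.
Gain: Δc = 1.5148 − 1.3011 ≈ 0.2137.

Δc ≈ 0.21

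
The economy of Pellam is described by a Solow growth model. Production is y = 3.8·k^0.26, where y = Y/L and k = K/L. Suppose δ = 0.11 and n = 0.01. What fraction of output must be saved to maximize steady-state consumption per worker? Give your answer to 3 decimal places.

s_gold = 0.260

The effective depreciation rate is n + δ = 0.01 + 0.11 = 0.12.
At the golden rule MPK = n+δ, and in any Cobb-Douglas steady state s = (n+δ)·k/y = MPK·k/y = capital's share 0.26.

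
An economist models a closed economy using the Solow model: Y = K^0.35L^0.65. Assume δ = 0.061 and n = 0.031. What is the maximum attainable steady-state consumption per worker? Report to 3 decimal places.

n + δ = 0.031 + 0.061 = 0.092.
At the golden rule the marginal product of capital equals n+δ: 0.35·k^(0.35−1) = 0.092. Solving, k_gold = (0.35/0.092)^(1/0.65) ≈ 7.8116.
y_gold = 7.8116^0.35 ≈ 2.0533.
c_gold = y_gold − (n+δ)·k_gold = 2.0533 − 0.092·7.8116 ≈ 1.3347.

c_gold ≈ 1.335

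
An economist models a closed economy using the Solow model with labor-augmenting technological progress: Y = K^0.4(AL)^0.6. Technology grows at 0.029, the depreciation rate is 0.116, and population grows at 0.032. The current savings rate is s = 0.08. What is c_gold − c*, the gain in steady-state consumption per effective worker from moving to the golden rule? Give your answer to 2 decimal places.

Δc ≈ 0.49

The effective depreciation rate is n + g + δ = 0.032 + 0.029 + 0.116 = 0.177.
Current steady state (s = 0.08): k* = (0.08/0.177)^(1/0.6) ≈ 0.2662, y* = 0.2662^0.4 ≈ 0.5889, c* = (1−0.08)·0.5889 ≈ 0.5418.
At the golden rule the marginal product of capital equals n+g+δ: 0.4·k^(0.4−1) = 0.177. Solving, k_gold = (0.4/0.177)^(1/0.6) ≈ 3.8917.
y_gold = 3.8917^0.4 ≈ 1.7221, c_gold = y_gold − 0.177·k_gold ≈ 1.0333.
Gain: Δc = 1.0333 − 0.5418 ≈ 0.4914.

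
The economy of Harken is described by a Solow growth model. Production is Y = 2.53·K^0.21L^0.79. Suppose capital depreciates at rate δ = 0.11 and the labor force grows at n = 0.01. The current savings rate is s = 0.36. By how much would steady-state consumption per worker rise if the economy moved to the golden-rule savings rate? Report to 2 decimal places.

Δc ≈ 0.19

Capital per worker breaks even when investment replaces (n + δ)·k; here n + δ = 0.12.
Current steady state (s = 0.36): k* = (0.36·2.53/0.12)^(1/0.79) ≈ 13.0086, y* = 2.53·13.0086^0.21 ≈ 4.3362, c* = (1−0.36)·4.3362 ≈ 2.7752.
Maximizing c = f(k) − (n+δ)·k gives f'(k) = n+δ, i.e. 0.21·2.53·k^(0.21−1) = 0.12, so k_gold = (0.21·2.53/0.12)^(1/0.79) ≈ 6.5754.
y_gold = 2.53·6.5754^0.21 ≈ 3.7574, c_gold = y_gold − 0.12·k_gold ≈ 2.9683.
Gain: Δc = 2.9683 − 2.7752 ≈ 0.1932.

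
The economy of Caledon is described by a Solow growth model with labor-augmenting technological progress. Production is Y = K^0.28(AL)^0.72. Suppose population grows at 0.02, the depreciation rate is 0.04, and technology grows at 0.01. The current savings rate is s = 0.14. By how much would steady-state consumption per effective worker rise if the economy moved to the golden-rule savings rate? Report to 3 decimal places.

Capital per effective worker breaks even when investment replaces (n + g + δ)·k; here n + g + δ = 0.07.
Current steady state (s = 0.14): k* = (0.14/0.07)^(1/0.72) ≈ 2.6188, y* = 2.6188^0.28 ≈ 1.3094, c* = (1−0.14)·1.3094 ≈ 1.1261.
Maximizing c = f(k) − (n+g+δ)·k gives f'(k) = n+g+δ, i.e. 0.28·k^(0.28−1) = 0.07, so k_gold = (0.28/0.07)^(1/0.72) ≈ 6.8580.
y_gold = 6.8580^0.28 ≈ 1.7145, c_gold = y_gold − 0.07·k_gold ≈ 1.2344.
Gain: Δc = 1.2344 − 1.1261 ≈ 0.1084.

Δc ≈ 0.108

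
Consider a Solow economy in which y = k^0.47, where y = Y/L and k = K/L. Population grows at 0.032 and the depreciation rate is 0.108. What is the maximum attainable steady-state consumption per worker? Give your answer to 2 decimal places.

c_gold ≈ 1.55

The effective depreciation rate is n + δ = 0.032 + 0.108 = 0.14.
Maximizing c = f(k) − (n+δ)·k gives f'(k) = n+δ, i.e. 0.47·k^(0.47−1) = 0.14, so k_gold = (0.47/0.14)^(1/0.53) ≈ 9.8264.
y_gold = 9.8264^0.47 ≈ 2.9270.
c_gold = y_gold − (n+δ)·k_gold = 2.9270 − 0.14·9.8264 ≈ 1.5513.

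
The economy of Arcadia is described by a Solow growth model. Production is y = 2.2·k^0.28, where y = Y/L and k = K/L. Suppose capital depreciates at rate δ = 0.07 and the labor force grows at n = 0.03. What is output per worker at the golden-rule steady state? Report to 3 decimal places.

y_gold ≈ 4.462

n + δ = 0.03 + 0.07 = 0.1.
At the golden rule the marginal product of capital equals n+δ: 0.28·2.2·k^(0.28−1) = 0.1. Solving, k_gold = (0.28·2.2/0.1)^(1/0.72) ≈ 12.4922.
Output: y_gold = 2.2·k_gold^0.28 = 2.2·12.4922^0.28 ≈ 4.4615.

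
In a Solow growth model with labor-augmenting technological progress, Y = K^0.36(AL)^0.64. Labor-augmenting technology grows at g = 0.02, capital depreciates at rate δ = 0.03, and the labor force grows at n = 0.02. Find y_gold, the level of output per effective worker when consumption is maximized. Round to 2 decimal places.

y_gold ≈ 2.51

The effective depreciation rate is n + g + δ = 0.02 + 0.02 + 0.03 = 0.07.
At the golden rule the marginal product of capital equals n+g+δ: 0.36·k^(0.36−1) = 0.07. Solving, k_gold = (0.36/0.07)^(1/0.64) ≈ 12.9198.
Output: y_gold = k_gold^0.36 = 12.9198^0.36 ≈ 2.5122.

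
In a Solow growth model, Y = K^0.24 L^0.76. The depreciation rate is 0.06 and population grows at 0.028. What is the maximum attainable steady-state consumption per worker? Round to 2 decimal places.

Capital per worker breaks even when investment replaces (n + δ)·k; here n + δ = 0.088.
Maximizing c = f(k) − (n+δ)·k gives f'(k) = n+δ, i.e. 0.24·k^(0.24−1) = 0.088, so k_gold = (0.24/0.088)^(1/0.76) ≈ 3.7439.
y_gold = 3.7439^0.24 ≈ 1.3728.
c_gold = y_gold − (n+δ)·k_gold = 1.3728 − 0.088·3.7439 ≈ 1.0433.

c_gold ≈ 1.04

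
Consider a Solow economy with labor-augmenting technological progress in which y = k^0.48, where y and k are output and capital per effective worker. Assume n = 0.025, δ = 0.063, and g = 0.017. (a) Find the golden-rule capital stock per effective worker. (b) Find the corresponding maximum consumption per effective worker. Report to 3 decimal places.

The effective depreciation rate is n + g + δ = 0.025 + 0.017 + 0.063 = 0.105.
Setting f'(k) = n+g+δ gives 0.48·k^(0.48−1) = 0.105, hence k_gold = (0.48/0.105)^(1/0.52) ≈ 18.5922.
y_gold = 18.5922^0.48 ≈ 4.0670; c_gold = y_gold − 0.105·k_gold ≈ 2.1149.

(a) k_gold ≈ 18.592; (b) c_gold ≈ 2.115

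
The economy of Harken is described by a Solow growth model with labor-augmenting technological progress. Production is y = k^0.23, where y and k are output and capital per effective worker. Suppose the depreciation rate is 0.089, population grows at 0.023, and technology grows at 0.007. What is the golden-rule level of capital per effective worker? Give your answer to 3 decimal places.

k_gold ≈ 2.353

n + g + δ = 0.023 + 0.007 + 0.089 = 0.119.
At the golden rule the marginal product of capital equals n+g+δ: 0.23·k^(0.23−1) = 0.119. Solving, k_gold = (0.23/0.119)^(1/0.77) ≈ 2.3532.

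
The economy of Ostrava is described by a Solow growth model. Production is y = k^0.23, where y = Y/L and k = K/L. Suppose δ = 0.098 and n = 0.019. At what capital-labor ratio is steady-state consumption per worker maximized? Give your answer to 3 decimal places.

Break-even investment rate: n + δ = 0.019 + 0.098 = 0.117.
Setting f'(k) = n+δ gives 0.23·k^(0.23−1) = 0.117, hence k_gold = (0.23/0.117)^(1/0.77) ≈ 2.4056.

k_gold ≈ 2.406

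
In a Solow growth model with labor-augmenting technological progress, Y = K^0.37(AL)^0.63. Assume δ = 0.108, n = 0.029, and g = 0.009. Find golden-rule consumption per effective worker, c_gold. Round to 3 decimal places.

c_gold ≈ 1.088

Break-even investment rate: n + g + δ = 0.029 + 0.009 + 0.108 = 0.146.
Golden rule sets MPK = n+g+δ: 0.37·k^(0.37−1) = 0.146, so k_gold = (0.37/0.146)^(1/0.63) ≈ 4.3755.
y_gold = 4.3755^0.37 ≈ 1.7266.
c_gold = y_gold − (n+g+δ)·k_gold = 1.7266 − 0.146·4.3755 ≈ 1.0877.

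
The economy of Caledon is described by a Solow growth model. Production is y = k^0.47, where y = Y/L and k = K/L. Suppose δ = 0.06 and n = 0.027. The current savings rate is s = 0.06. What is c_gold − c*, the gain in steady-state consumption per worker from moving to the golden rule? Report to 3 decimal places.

The effective depreciation rate is n + δ = 0.027 + 0.06 = 0.087.
Current steady state (s = 0.06): k* = (0.06/0.087)^(1/0.53) ≈ 0.4961, y* = 0.4961^0.47 ≈ 0.7193, c* = (1−0.06)·0.7193 ≈ 0.6761.
Setting f'(k) = n+δ gives 0.47·k^(0.47−1) = 0.087, hence k_gold = (0.47/0.087)^(1/0.53) ≈ 24.1115.
y_gold = 24.1115^0.47 ≈ 4.4632, c_gold = y_gold − 0.087·k_gold ≈ 2.3655.
Gain: Δc = 2.3655 − 0.6761 ≈ 1.6894.

Δc ≈ 1.689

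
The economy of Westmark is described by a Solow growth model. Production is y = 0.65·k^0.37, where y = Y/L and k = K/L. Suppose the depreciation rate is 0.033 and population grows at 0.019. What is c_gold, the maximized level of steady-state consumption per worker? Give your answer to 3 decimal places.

c_gold ≈ 1.007

Capital per worker breaks even when investment replaces (n + δ)·k; here n + δ = 0.052.
Golden rule sets MPK = n+δ: 0.37·0.65·k^(0.37−1) = 0.052, so k_gold = (0.37·0.65/0.052)^(1/0.63) ≈ 11.3693.
y_gold = 0.65·11.3693^0.37 ≈ 1.5978.
c_gold = y_gold − (n+δ)·k_gold = 1.5978 − 0.052·11.3693 ≈ 1.0066.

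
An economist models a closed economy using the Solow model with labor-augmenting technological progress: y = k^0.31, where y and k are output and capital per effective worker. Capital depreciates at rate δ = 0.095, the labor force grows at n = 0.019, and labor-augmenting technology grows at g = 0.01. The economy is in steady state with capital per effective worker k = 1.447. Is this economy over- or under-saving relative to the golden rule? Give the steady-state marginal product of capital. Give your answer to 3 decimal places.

under-saving; MPK ≈ 0.240

The effective depreciation rate is n + g + δ = 0.019 + 0.01 + 0.095 = 0.124.
MPK = 0.31·k^(0.31−1) = 0.31·1.447^(-0.69) ≈ 0.2402.
MPK > 0.124, so the economy is dynamically efficient (under-saving).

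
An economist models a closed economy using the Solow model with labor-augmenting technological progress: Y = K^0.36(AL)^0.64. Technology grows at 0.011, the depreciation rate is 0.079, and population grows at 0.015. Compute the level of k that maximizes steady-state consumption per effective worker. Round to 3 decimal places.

Capital per effective worker breaks even when investment replaces (n + g + δ)·k; here n + g + δ = 0.105.
Golden rule sets MPK = n+g+δ: 0.36·k^(0.36−1) = 0.105, so k_gold = (0.36/0.105)^(1/0.64) ≈ 6.8567.

k_gold ≈ 6.857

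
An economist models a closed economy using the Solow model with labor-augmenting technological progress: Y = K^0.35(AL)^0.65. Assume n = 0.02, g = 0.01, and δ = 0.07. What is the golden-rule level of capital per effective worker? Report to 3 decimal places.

The effective depreciation rate is n + g + δ = 0.02 + 0.01 + 0.07 = 0.1.
At the golden rule the marginal product of capital equals n+g+δ: 0.35·k^(0.35−1) = 0.1. Solving, k_gold = (0.35/0.1)^(1/0.65) ≈ 6.8711.

k_gold ≈ 6.871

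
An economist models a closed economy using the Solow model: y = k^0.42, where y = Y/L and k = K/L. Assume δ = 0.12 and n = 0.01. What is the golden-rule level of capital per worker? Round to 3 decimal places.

k_gold ≈ 7.553

The effective depreciation rate is n + δ = 0.01 + 0.12 = 0.13.
Golden rule sets MPK = n+δ: 0.42·k^(0.42−1) = 0.13, so k_gold = (0.42/0.13)^(1/0.58) ≈ 7.5529.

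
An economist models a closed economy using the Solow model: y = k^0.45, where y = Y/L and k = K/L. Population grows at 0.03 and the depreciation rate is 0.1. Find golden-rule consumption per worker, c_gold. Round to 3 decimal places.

The effective depreciation rate is n + δ = 0.03 + 0.1 = 0.13.
Maximizing c = f(k) − (n+δ)·k gives f'(k) = n+δ, i.e. 0.45·k^(0.45−1) = 0.13, so k_gold = (0.45/0.13)^(1/0.55) ≈ 9.5607.
y_gold = 9.5607^0.45 ≈ 2.7620.
c_gold = y_gold − (n+δ)·k_gold = 2.7620 − 0.13·9.5607 ≈ 1.5191.

c_gold ≈ 1.519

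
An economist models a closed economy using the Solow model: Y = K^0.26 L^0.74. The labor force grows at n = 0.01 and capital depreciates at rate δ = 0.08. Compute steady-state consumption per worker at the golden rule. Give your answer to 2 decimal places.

n + δ = 0.01 + 0.08 = 0.09.
Setting f'(k) = n+δ gives 0.26·k^(0.26−1) = 0.09, hence k_gold = (0.26/0.09)^(1/0.74) ≈ 4.1938.
y_gold = 4.1938^0.26 ≈ 1.4517.
c_gold = y_gold − (n+δ)·k_gold = 1.4517 − 0.09·4.1938 ≈ 1.0743.

c_gold ≈ 1.07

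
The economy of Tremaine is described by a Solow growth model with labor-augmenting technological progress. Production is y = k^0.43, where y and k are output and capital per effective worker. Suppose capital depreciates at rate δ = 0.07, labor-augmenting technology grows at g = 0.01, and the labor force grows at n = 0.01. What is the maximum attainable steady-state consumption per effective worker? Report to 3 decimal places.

The effective depreciation rate is n + g + δ = 0.01 + 0.01 + 0.07 = 0.09.
At the golden rule the marginal product of capital equals n+g+δ: 0.43·k^(0.43−1) = 0.09. Solving, k_gold = (0.43/0.09)^(1/0.57) ≈ 15.5462.
y_gold = 15.5462^0.43 ≈ 3.2539.
c_gold = y_gold − (n+g+δ)·k_gold = 3.2539 − 0.09·15.5462 ≈ 1.8547.

c_gold ≈ 1.855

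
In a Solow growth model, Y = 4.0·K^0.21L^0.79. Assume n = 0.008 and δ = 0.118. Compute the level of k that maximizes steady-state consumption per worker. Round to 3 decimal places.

Capital per worker breaks even when investment replaces (n + δ)·k; here n + δ = 0.126.
Golden rule sets MPK = n+δ: 0.21·4.0·k^(0.21−1) = 0.126, so k_gold = (0.21·4.0/0.126)^(1/0.79) ≈ 11.0388.

k_gold ≈ 11.039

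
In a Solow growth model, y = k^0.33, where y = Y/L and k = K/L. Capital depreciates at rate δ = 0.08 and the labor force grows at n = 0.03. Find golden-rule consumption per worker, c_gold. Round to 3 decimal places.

Break-even investment rate: n + δ = 0.03 + 0.08 = 0.11.
Setting f'(k) = n+δ gives 0.33·k^(0.33−1) = 0.11, hence k_gold = (0.33/0.11)^(1/0.67) ≈ 5.1537.
y_gold = 5.1537^0.33 ≈ 1.7179.
c_gold = y_gold − (n+δ)·k_gold = 1.7179 − 0.11·5.1537 ≈ 1.1510.

c_gold ≈ 1.151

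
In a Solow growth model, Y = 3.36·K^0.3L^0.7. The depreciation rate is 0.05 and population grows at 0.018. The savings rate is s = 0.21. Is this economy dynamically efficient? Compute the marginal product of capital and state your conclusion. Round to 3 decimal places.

Capital per worker breaks even when investment replaces (n + δ)·k; here n + δ = 0.068.
Steady-state k*: s·A·k^0.3 = 0.068·k gives k* = (0.21·3.36/0.068)^(1/0.7) ≈ 28.2813.
MPK = 0.3·3.36·28.2813^(-0.7) ≈ 0.0971.
MPK > n+δ = 0.068, so the economy is dynamically efficient (under-saving).

dynamically efficient; MPK ≈ 0.097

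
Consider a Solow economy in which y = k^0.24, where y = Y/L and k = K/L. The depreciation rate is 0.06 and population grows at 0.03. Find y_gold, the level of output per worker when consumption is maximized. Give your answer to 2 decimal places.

y_gold ≈ 1.36

Break-even investment rate: n + δ = 0.03 + 0.06 = 0.09.
At the golden rule the marginal product of capital equals n+δ: 0.24·k^(0.24−1) = 0.09. Solving, k_gold = (0.24/0.09)^(1/0.76) ≈ 3.6348.
Output: y_gold = k_gold^0.24 = 3.6348^0.24 ≈ 1.3631.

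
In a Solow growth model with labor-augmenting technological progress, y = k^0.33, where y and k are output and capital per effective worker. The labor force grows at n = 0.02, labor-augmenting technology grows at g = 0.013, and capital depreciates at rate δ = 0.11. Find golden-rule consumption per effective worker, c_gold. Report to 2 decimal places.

c_gold ≈ 1.01

Break-even investment rate: n + g + δ = 0.02 + 0.013 + 0.11 = 0.143.
Maximizing c = f(k) − (n+g+δ)·k gives f'(k) = n+g+δ, i.e. 0.33·k^(0.33−1) = 0.143, so k_gold = (0.33/0.143)^(1/0.67) ≈ 3.4838.
y_gold = 3.4838^0.33 ≈ 1.5097.
c_gold = y_gold − (n+g+δ)·k_gold = 1.5097 − 0.143·3.4838 ≈ 1.0115.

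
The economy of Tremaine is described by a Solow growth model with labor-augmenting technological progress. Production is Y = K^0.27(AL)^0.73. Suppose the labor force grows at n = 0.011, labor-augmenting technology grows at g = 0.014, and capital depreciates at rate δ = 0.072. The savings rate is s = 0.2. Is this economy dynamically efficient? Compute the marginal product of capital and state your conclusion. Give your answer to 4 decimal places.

The effective depreciation rate is n + g + δ = 0.011 + 0.014 + 0.072 = 0.097.
Steady-state k*: s·k^0.27 = 0.097·k gives k* = (0.2/0.097)^(1/0.73) ≈ 2.6946.
MPK = 0.27·2.6946^(-0.73) ≈ 0.1310.
MPK > n+g+δ = 0.097, so the economy is dynamically efficient (under-saving).

dynamically efficient; MPK ≈ 0.1310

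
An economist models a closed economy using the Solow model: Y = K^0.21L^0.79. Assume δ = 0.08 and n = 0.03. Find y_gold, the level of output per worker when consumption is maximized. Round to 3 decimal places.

y_gold ≈ 1.188

Capital per worker breaks even when investment replaces (n + δ)·k; here n + δ = 0.11.
Golden rule sets MPK = n+δ: 0.21·k^(0.21−1) = 0.11, so k_gold = (0.21/0.11)^(1/0.79) ≈ 2.2671.
Output: y_gold = k_gold^0.21 = 2.2671^0.21 ≈ 1.1875.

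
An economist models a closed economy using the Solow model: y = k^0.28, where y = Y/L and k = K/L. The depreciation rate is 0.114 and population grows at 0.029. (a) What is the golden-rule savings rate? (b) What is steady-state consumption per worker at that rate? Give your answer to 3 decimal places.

The effective depreciation rate is n + δ = 0.029 + 0.114 = 0.143.
For Cobb-Douglas, s_gold equals capital's share: s_gold = 0.28.
Golden rule sets MPK = n+δ: 0.28·k^(0.28−1) = 0.143, so k_gold = (0.28/0.143)^(1/0.72) ≈ 2.5428.
y_gold = 2.5428^0.28 ≈ 1.2986; c_gold = (1−0.28)·y_gold ≈ 0.9350.

(a) s_gold = 0.280; (b) c_gold ≈ 0.935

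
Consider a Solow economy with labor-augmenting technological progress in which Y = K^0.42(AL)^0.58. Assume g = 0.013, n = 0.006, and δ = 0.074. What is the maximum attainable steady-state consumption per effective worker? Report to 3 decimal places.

Break-even investment rate: n + g + δ = 0.006 + 0.013 + 0.074 = 0.093.
Golden rule sets MPK = n+g+δ: 0.42·k^(0.42−1) = 0.093, so k_gold = (0.42/0.093)^(1/0.58) ≈ 13.4557.
y_gold = 13.4557^0.42 ≈ 2.9795.
c_gold = y_gold − (n+g+δ)·k_gold = 2.9795 − 0.093·13.4557 ≈ 1.7281.

c_gold ≈ 1.728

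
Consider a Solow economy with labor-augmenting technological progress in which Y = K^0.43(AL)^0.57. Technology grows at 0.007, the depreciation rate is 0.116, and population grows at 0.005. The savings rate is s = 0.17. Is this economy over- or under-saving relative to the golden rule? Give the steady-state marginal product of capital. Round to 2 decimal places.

under-saving; MPK ≈ 0.32

Break-even investment rate: n + g + δ = 0.005 + 0.007 + 0.116 = 0.128.
Steady-state k*: s·k^0.43 = 0.128·k gives k* = (0.17/0.128)^(1/0.57) ≈ 1.6452.
MPK = 0.43·1.6452^(-0.57) ≈ 0.3238.
MPK > n+g+δ = 0.128, so the economy is dynamically efficient (under-saving).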